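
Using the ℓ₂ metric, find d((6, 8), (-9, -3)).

√(Σ(x_i - y_i)²) = √((6 - (-9))² + (8 - (-3))²)
= √(15² + 11²) = √(225 + 121) = √346 ≈ 18.6011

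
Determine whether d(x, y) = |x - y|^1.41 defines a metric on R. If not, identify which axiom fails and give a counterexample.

No. d(x,y) = |x-y|^1.41 fails the triangle inequality since p = 1.41 > 1. Counterexample: x = -5, y = 7, z = 10. d(x,z) = |-5 - 10|^1.41 = 15^1.41 ≈ 45.5291, but d(x,y) + d(y,z) = 12^1.41 + 3^1.41 ≈ 33.2388 + 4.707 = 37.9458. Since 45.5291 > 37.9458, the triangle inequality is violated.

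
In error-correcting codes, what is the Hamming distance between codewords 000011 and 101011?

Differing positions: 1, 3. Hamming distance = 2.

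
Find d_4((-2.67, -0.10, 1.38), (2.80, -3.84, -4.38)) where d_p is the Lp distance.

(Σ|x_i - y_i|^4)^(1/4) = (|-2.67 - 2.8|^4 + |-0.1 - (-3.84)|^4 + |1.38 - (-4.38)|^4)^(1/4)
= (5.47^4 + 3.74^4 + 5.76^4)^(1/4) ≈ (895.2603 + 195.653 + 1100.7531)^(1/4) = (2191.6664)^(1/4) ≈ 6.8422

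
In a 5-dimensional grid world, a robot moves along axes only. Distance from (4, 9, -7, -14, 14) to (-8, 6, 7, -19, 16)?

Σ|x_i - y_i| = |4 - (-8)| + |9 - 6| + |-7 - 7| + |-14 - (-19)| + |14 - 16| = 12 + 3 + 14 + 5 + 2 = 36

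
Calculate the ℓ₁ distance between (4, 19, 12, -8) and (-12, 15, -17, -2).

Σ|x_i - y_i| = |4 - (-12)| + |19 - 15| + |12 - (-17)| + |-8 - (-2)| = 16 + 4 + 29 + 6 = 55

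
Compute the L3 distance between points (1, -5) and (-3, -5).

(Σ|x_i - y_i|^3)^(1/3) = (|1 - (-3)|^3 + |-5 - (-5)|^3)^(1/3)
= (4^3 + 0^3)^(1/3) = (64 + 0)^(1/3) = (64)^(1/3) = 4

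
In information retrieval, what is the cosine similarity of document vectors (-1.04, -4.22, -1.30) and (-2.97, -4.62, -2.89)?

With u = (-1.04, -4.22, -1.30), v = (-2.97, -4.62, -2.89):
u·v = (-1.04)·(-2.97) + (-4.22)·(-4.62) + (-1.3)·(-2.89) = 3.0888 + 19.4964 + 3.757 = 26.3422.
|u| = √((-1.04)² + (-4.22)² + (-1.3)²) = √(1.0816 + 17.8084 + 1.69) = √20.58, |v| = √((-2.97)² + (-4.62)² + (-2.89)²) = √(8.8209 + 21.3444 + 8.3521) = √38.5174.
cos θ = (u·v)/(|u||v|) = 26.3422/(√20.58·√38.5174) ≈ 0.9356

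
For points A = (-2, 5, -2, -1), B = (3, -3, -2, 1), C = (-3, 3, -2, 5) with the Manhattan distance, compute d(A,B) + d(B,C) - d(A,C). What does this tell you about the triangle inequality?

d(A,B) = 5 + 8 + 0 + 2 = 15, d(B,C) = 6 + 6 + 0 + 4 = 16, d(A,C) = 1 + 2 + 0 + 6 = 9.
d(A,B) + d(B,C) - d(A,C) = 15 + 16 - 9 = 31 - 9 = 22. This is ≥ 0, so the triangle inequality holds for these points.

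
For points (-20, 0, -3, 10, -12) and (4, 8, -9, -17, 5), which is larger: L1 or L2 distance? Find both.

L1 = |-20 - 4| + |0 - 8| + |-3 - (-9)| + |10 - (-17)| + |-12 - 5| = 24 + 8 + 6 + 27 + 17 = 82
L2 = √(24² + 8² + 6² + 27² + 17²) = √1694 ≈ 41.1582
L1 ≥ L2 always (equality iff movement is along one axis); L1 > L2 here.
Ratio L1/L2 = 82/√1694 ≈ 1.9923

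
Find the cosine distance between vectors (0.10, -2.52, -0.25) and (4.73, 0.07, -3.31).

With u = (0.10, -2.52, -0.25), v = (4.73, 0.07, -3.31):
u·v = 0.1·4.73 + (-2.52)·0.07 + (-0.25)·(-3.31) = 0.473 + (-0.1764) + 0.8275 = 1.1241.
|u| = √(0.1² + (-2.52)² + (-0.25)²) = √(0.01 + 6.3504 + 0.0625) = √6.4229, |v| = √(4.73² + 0.07² + (-3.31)²) = √(22.3729 + 0.0049 + 10.9561) = √33.3339.
cos θ = (u·v)/(|u||v|) = 1.1241/(√6.4229·√33.3339) ≈ 0.0768
Cosine distance = 1 - cos θ ≈ 1 - 0.0768 = 0.9232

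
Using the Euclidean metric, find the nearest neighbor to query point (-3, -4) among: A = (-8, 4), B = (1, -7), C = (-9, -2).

Distances: d(A) ≈ 9.434, d(B) = 5, d(C) ≈ 6.3246. Nearest: B = (1, -7) with distance 5.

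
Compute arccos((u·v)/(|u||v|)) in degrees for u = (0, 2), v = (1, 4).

With u = (0, 2), v = (1, 4):
u·v = 0·1 + 2·4 = 0 + 8 = 8.
|u| = √(0² + 2²) = √4, |v| = √(1² + 4²) = √17, so |u||v| = √(4·17) = √68.
cos θ = (u·v)/(|u||v|) = 8/√68 ≈ 0.970143
θ = arccos(0.970143) ≈ 14.04°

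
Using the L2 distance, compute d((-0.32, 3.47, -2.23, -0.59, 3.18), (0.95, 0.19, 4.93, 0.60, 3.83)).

(Σ|x_i - y_i|^2)^(1/2) = (|-0.32 - 0.95|^2 + |3.47 - 0.19|^2 + |-2.23 - 4.93|^2 + |-0.59 - 0.6|^2 + |3.18 - 3.83|^2)^(1/2)
= (1.27^2 + 3.28^2 + 7.16^2 + 1.19^2 + 0.65^2)^(1/2) = (1.6129 + 10.7584 + 51.2656 + 1.4161 + 0.4225)^(1/2) = (65.4755)^(1/2) ≈ 8.0917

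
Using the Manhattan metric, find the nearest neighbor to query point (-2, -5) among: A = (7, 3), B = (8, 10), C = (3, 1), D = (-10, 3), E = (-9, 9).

Distances: d(A) = 17, d(B) = 25, d(C) = 11, d(D) = 16, d(E) = 21. Nearest: C = (3, 1) with distance 11.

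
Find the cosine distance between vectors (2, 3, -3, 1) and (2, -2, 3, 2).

With u = (2, 3, -3, 1), v = (2, -2, 3, 2):
u·v = 2·2 + 3·(-2) + (-3)·3 + 1·2 = 4 + (-6) + (-9) + 2 = -9.
|u| = √(2² + 3² + (-3)² + 1²) = √23, |v| = √(2² + (-2)² + 3² + 2²) = √21, so |u||v| = √(23·21) = √483.
cos θ = (u·v)/(|u||v|) = -9/√483 ≈ -0.4095
Cosine distance = 1 - cos θ ≈ 1 - (-0.4095) = 1.4095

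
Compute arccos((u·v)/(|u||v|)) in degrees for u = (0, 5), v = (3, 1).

With u = (0, 5), v = (3, 1):
u·v = 0·3 + 5·1 = 0 + 5 = 5.
|u| = √(0² + 5²) = √25, |v| = √(3² + 1²) = √10, so |u||v| = √(25·10) = √250.
cos θ = (u·v)/(|u||v|) = 5/√250 ≈ 0.316228
θ = arccos(0.316228) ≈ 71.57°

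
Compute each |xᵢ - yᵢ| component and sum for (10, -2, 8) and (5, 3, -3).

Σ|x_i - y_i| = |10 - 5| + |-2 - 3| + |8 - (-3)| = 5 + 5 + 11 = 21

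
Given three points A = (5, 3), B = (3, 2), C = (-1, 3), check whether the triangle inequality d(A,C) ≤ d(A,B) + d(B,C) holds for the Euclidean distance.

d(A,B) = √(2² + 1²) = √5 ≈ 2.2361, d(B,C) = √(4² + 1²) = √17 ≈ 4.1231, d(A,C) = √(6² + 0²) = √36 = 6.
d(A,C) = 6 ≤ 2.2361 + 4.1231 = 6.3592. Triangle inequality is satisfied.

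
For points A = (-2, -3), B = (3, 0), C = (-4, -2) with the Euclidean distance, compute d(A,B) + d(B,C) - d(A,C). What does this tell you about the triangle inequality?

d(A,B) = √(5² + 3²) = √34 ≈ 5.831, d(B,C) = √(7² + 2²) = √53 ≈ 7.2801, d(A,C) = √(2² + 1²) = √5 ≈ 2.2361.
d(A,B) + d(B,C) - d(A,C) = 5.831 + 7.2801 - 2.2361 = 13.1111 - 2.2361 = 10.875 (to 4 decimal places). This is ≥ 0, so the triangle inequality holds for these points.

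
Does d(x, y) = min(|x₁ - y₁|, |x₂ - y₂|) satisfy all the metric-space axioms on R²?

No. d fails identity of indiscernibles: take x = (1, 0) and y = (1, 3). Then d(x,y) = min(|1 - 1|, |0 - 3|) = min(0, 3) = 0, yet x ≠ y.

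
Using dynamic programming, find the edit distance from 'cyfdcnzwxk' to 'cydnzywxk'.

Let D[i][j] be the edit distance between the first i characters of 'cyfdcnzwxk' and the first j characters of 'cydnzywxk', with D[i][0] = i, D[0][j] = j, and D[i][j] = D[i-1][j-1] if the characters match, else 1 + min(D[i-1][j], D[i][j-1], D[i-1][j-1]). Filling the table (rows: prefixes of 'cyfdcnzwxk', columns: prefixes of 'cydnzywxk'):
     ε  c  y  d  n  z  y  w  x  k
  ε  0  1  2  3  4  5  6  7  8  9
  c  1  0  1  2  3  4  5  6  7  8
  y  2  1  0  1  2  3  4  5  6  7
  f  3  2  1  1  2  3  4  5  6  7
  d  4  3  2  1  2  3  4  5  6  7
  c  5  4  3  2  2  3  4  5  6  7
  n  6  5  4  3  2  3  4  5  6  7
  z  7  6  5  4  3  2  3  4  5  6
  w  8  7  6  5  4  3  3  3  4  5
  x  9  8  7  6  5  4  4  4  3  4
  k 10  9  8  7  6  5  5  5  4  3
The bottom-right entry gives D[10][9] = 3, so no sequence of fewer than 3 edits works. Backtracking through the table gives one optimal edit sequence (3 edits):
  cyfdcnzwxk → cydcnzwxk (del f @3)
  cydcnzwxk → cydnzwxk (del c @4)
  cydnzwxk → cydnzywxk (ins y @6)
Edit distance = 3.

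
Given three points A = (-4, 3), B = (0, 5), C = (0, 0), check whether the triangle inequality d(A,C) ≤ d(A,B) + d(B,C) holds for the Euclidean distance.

d(A,B) = √(4² + 2²) = √20 ≈ 4.4721, d(B,C) = √(0² + 5²) = √25 = 5, d(A,C) = √(4² + 3²) = √25 = 5.
d(A,C) = 5 ≤ 4.4721 + 5 = 9.4721. Triangle inequality is satisfied.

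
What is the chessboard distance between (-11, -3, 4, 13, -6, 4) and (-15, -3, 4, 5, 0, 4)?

max(|x_i - y_i|) = max(|-11 - (-15)|, |-3 - (-3)|, |4 - 4|, |13 - 5|, |-6 - 0|, |4 - 4|) = max(4, 0, 0, 8, 6, 0) = 8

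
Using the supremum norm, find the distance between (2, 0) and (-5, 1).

max(|x_i - y_i|) = max(|2 - (-5)|, |0 - 1|) = max(7, 1) = 7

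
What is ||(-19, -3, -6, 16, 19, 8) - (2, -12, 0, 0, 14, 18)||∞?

max(|x_i - y_i|) = max(|-19 - 2|, |-3 - (-12)|, |-6 - 0|, |16 - 0|, |19 - 14|, |8 - 18|) = max(21, 9, 6, 16, 5, 10) = 21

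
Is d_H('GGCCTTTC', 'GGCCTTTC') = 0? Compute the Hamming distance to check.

Differing positions: none. Hamming distance = 0, so the claim is true.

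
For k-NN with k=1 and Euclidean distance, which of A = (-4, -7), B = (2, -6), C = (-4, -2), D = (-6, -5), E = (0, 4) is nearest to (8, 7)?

Distances: d(A) ≈ 18.4391, d(B) ≈ 14.3178, d(C) = 15, d(D) ≈ 18.4391, d(E) ≈ 8.544. Nearest: E = (0, 4) with distance 8.544.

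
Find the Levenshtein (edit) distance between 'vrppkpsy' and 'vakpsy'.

Let D[i][j] be the edit distance between the first i characters of 'vrppkpsy' and the first j characters of 'vakpsy', with D[i][0] = i, D[0][j] = j, and D[i][j] = D[i-1][j-1] if the characters match, else 1 + min(D[i-1][j], D[i][j-1], D[i-1][j-1]). Filling the table (rows: prefixes of 'vrppkpsy', columns: prefixes of 'vakpsy'):
     ε  v  a  k  p  s  y
  ε  0  1  2  3  4  5  6
  v  1  0  1  2  3  4  5
  r  2  1  1  2  3  4  5
  p  3  2  2  2  2  3  4
  p  4  3  3  3  2  3  4
  k  5  4  4  3  3  3  4
  p  6  5  5  4  3  4  4
  s  7  6  6  5  4  3  4
  y  8  7  7  6  5  4  3
The bottom-right entry gives D[8][6] = 3, so no sequence of fewer than 3 edits works. Backtracking through the table gives one optimal edit sequence (3 edits):
  vrppkpsy → vppkpsy (del r @2)
  vppkpsy → vpkpsy (del p @2)
  vpkpsy → vakpsy (sub p→a @2)
Edit distance = 3.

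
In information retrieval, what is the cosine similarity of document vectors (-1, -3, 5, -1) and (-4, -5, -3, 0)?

With u = (-1, -3, 5, -1), v = (-4, -5, -3, 0):
u·v = (-1)·(-4) + (-3)·(-5) + 5·(-3) + (-1)·0 = 4 + 15 + (-15) + 0 = 4.
|u| = √((-1)² + (-3)² + 5² + (-1)²) = √36, |v| = √((-4)² + (-5)² + (-3)² + 0²) = √50, so |u||v| = √(36·50) = √1800.
cos θ = (u·v)/(|u||v|) = 4/√1800 ≈ 0.0943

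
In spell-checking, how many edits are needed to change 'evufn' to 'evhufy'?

Let D[i][j] be the edit distance between the first i characters of 'evufn' and the first j characters of 'evhufy', with D[i][0] = i, D[0][j] = j, and D[i][j] = D[i-1][j-1] if the characters match, else 1 + min(D[i-1][j], D[i][j-1], D[i-1][j-1]). Filling the table (rows: prefixes of 'evufn', columns: prefixes of 'evhufy'):
     ε  e  v  h  u  f  y
  ε  0  1  2  3  4  5  6
  e  1  0  1  2  3  4  5
  v  2  1  0  1  2  3  4
  u  3  2  1  1  1  2  3
  f  4  3  2  2  2  1  2
  n  5  4  3  3  3  2  2
The bottom-right entry gives D[5][6] = 2, so no sequence of fewer than 2 edits works. Backtracking through the table gives one optimal edit sequence (2 edits):
  evufn → evhufn (ins h @3)
  evhufn → evhufy (sub n→y @6)
Edit distance = 2.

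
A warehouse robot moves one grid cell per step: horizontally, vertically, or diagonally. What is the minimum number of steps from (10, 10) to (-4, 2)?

max(|x_i - y_i|) = max(|10 - (-4)|, |10 - 2|) = max(14, 8) = 14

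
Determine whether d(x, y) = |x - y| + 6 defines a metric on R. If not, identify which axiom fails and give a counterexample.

No. d fails identity of indiscernibles (specifically d(x,x) = 0): d(5, 5) = |5 - 5| + 6 = 0 + 6 = 6 ≠ 0.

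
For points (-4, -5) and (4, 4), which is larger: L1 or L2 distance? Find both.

L1 = |-4 - 4| + |-5 - 4| = 8 + 9 = 17
L2 = √(8² + 9²) = √145 ≈ 12.0416
L1 ≥ L2 always (equality iff movement is along one axis); L1 > L2 here.
Ratio L1/L2 = 17/√145 ≈ 1.4118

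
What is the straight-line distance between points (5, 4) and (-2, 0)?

√(Σ(x_i - y_i)²) = √((5 - (-2))² + (4 - 0)²)
= √(7² + 4²) = √(49 + 16) = √65 ≈ 8.0623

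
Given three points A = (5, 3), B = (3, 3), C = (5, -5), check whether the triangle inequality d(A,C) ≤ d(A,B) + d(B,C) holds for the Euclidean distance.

d(A,B) = √(2² + 0²) = √4 = 2, d(B,C) = √(2² + 8²) = √68 ≈ 8.2462, d(A,C) = √(0² + 8²) = √64 = 8.
d(A,C) = 8 ≤ 2 + 8.2462 = 10.2462. Triangle inequality is satisfied.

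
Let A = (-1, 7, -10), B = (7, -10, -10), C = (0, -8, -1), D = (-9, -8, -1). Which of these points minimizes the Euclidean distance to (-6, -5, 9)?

Distances: d(A) ≈ 23.0217, d(B) ≈ 23.5584, d(C) ≈ 12.0416, d(D) ≈ 10.8628. Nearest: D = (-9, -8, -1) with distance 10.8628.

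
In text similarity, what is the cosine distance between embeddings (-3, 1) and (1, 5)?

With u = (-3, 1), v = (1, 5):
u·v = (-3)·1 + 1·5 = (-3) + 5 = 2.
|u| = √((-3)² + 1²) = √10, |v| = √(1² + 5²) = √26, so |u||v| = √(10·26) = √260.
cos θ = (u·v)/(|u||v|) = 2/√260 ≈ 0.124
Cosine distance = 1 - cos θ ≈ 1 - 0.124 = 0.876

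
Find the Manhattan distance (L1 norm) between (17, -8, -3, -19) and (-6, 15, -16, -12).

Σ|x_i - y_i| = |17 - (-6)| + |-8 - 15| + |-3 - (-16)| + |-19 - (-12)| = 23 + 23 + 13 + 7 = 66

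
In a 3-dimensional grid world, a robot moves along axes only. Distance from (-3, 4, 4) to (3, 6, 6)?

Σ|x_i - y_i| = |-3 - 3| + |4 - 6| + |4 - 6| = 6 + 2 + 2 = 10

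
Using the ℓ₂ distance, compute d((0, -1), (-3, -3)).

(Σ|x_i - y_i|^2)^(1/2) = (|0 - (-3)|^2 + |-1 - (-3)|^2)^(1/2)
= (3^2 + 2^2)^(1/2) = (9 + 4)^(1/2) = (13)^(1/2) ≈ 3.6056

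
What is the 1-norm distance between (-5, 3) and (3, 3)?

Σ|x_i - y_i| = |-5 - 3| + |3 - 3| = 8 + 0 = 8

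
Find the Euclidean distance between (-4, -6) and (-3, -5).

√(Σ(x_i - y_i)²) = √((-4 - (-3))² + (-6 - (-5))²)
= √((-1)² + (-1)²) = √(1 + 1) = √2 ≈ 1.4142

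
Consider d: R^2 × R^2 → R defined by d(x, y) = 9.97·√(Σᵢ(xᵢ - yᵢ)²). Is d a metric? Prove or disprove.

Yes. The L2 (Euclidean) norm induces a metric on R^2, and multiplying a metric by a positive constant 9.97 > 0 preserves all four axioms: non-negativity (9.97·||x-y|| ≥ 0), identity (9.97·||x-y|| = 0 ⟺ ||x-y|| = 0 ⟺ x = y), symmetry (||x-y|| = ||y-x||), and the triangle inequality (9.97·||x-z|| ≤ 9.97·||x-y|| + 9.97·||y-z||). So d is a metric.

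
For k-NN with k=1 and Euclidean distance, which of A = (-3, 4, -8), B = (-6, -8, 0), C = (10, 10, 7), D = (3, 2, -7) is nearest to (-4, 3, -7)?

Distances: d(A) ≈ 1.7321, d(B) ≈ 13.1909, d(C) = 21, d(D) ≈ 7.0711. Nearest: A = (-3, 4, -8) with distance 1.7321.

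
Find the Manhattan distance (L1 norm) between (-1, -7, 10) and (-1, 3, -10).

Σ|x_i - y_i| = |-1 - (-1)| + |-7 - 3| + |10 - (-10)| = 0 + 10 + 20 = 30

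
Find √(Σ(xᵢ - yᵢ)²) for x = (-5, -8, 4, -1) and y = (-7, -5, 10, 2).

√(Σ(x_i - y_i)²) = √((-5 - (-7))² + (-8 - (-5))² + (4 - 10)² + (-1 - 2)²)
= √(2² + (-3)² + (-6)² + (-3)²) = √(4 + 9 + 36 + 9) = √58 ≈ 7.6158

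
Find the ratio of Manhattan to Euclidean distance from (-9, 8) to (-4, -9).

L1 = |-9 - (-4)| + |8 - (-9)| = 5 + 17 = 22
L2 = √(5² + 17²) = √314 ≈ 17.72
L1 ≥ L2 always (equality iff movement is along one axis); L1 > L2 here.
Ratio L1/L2 = 22/√314 ≈ 1.2415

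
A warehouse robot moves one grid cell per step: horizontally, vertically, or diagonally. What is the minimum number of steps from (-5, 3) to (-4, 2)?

max(|x_i - y_i|) = max(|-5 - (-4)|, |3 - 2|) = max(1, 1) = 1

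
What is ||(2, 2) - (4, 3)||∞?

max(|x_i - y_i|) = max(|2 - 4|, |2 - 3|) = max(2, 1) = 2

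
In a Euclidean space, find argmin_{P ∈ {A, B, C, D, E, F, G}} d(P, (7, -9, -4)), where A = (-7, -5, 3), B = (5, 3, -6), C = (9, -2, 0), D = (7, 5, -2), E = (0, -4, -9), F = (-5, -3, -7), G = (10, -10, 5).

Distances: d(A) ≈ 16.1555, d(B) ≈ 12.3288, d(C) ≈ 8.3066, d(D) ≈ 14.1421, d(E) ≈ 9.9499, d(F) ≈ 13.7477, d(G) ≈ 9.5394. Nearest: C = (9, -2, 0) with distance 8.3066.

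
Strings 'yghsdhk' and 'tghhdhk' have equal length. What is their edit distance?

Let D[i][j] be the edit distance between the first i characters of 'yghsdhk' and the first j characters of 'tghhdhk', with D[i][0] = i, D[0][j] = j, and D[i][j] = D[i-1][j-1] if the characters match, else 1 + min(D[i-1][j], D[i][j-1], D[i-1][j-1]). Filling the table (rows: prefixes of 'yghsdhk', columns: prefixes of 'tghhdhk'):
     ε  t  g  h  h  d  h  k
  ε  0  1  2  3  4  5  6  7
  y  1  1  2  3  4  5  6  7
  g  2  2  1  2  3  4  5  6
  h  3  3  2  1  2  3  4  5
  s  4  4  3  2  2  3  4  5
  d  5  5  4  3  3  2  3  4
  h  6  6  5  4  3  3  2  3
  k  7  7  6  5  4  4  3  2
The bottom-right entry gives D[7][7] = 2, so no sequence of fewer than 2 edits works. Backtracking through the table gives one optimal edit sequence (2 edits):
  yghsdhk → tghsdhk (sub y→t @1)
  tghsdhk → tghhdhk (sub s→h @4)
Edit distance = 2.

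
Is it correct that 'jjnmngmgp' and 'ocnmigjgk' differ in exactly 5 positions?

Differing positions: 1, 2, 5, 7, 9. Hamming distance = 5, so the claim is true.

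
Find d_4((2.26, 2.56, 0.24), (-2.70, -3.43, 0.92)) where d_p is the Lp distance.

(Σ|x_i - y_i|^4)^(1/4) = (|2.26 - (-2.7)|^4 + |2.56 - (-3.43)|^4 + |0.24 - 0.92|^4)^(1/4)
= (4.96^4 + 5.99^4 + 0.68^4)^(1/4) ≈ (605.2387 + 1287.3816 + 0.2138)^(1/4) = (1892.8341)^(1/4) ≈ 6.596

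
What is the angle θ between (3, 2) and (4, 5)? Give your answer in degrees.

With u = (3, 2), v = (4, 5):
u·v = 3·4 + 2·5 = 12 + 10 = 22.
|u| = √(3² + 2²) = √13, |v| = √(4² + 5²) = √41, so |u||v| = √(13·41) = √533.
cos θ = (u·v)/(|u||v|) = 22/√533 ≈ 0.952926
θ = arccos(0.952926) ≈ 17.65°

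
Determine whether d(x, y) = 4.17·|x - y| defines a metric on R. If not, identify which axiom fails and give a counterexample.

Yes. Since |x - y| is a metric on R and 4.17 > 0, the positive scalar multiple 4.17·|x - y| is also a metric: scaling by a positive constant preserves non-negativity, identity (d=0 ⟺ |x-y|=0 ⟺ x=y), symmetry, and the triangle inequality.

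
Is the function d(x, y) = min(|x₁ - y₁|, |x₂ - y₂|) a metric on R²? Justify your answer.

No. d fails identity of indiscernibles: take x = (-1, 0) and y = (-1, 4). Then d(x,y) = min(|-1 - (-1)|, |0 - 4|) = min(0, 4) = 0, yet x ≠ y.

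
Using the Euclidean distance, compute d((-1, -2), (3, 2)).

(Σ|x_i - y_i|^2)^(1/2) = (|-1 - 3|^2 + |-2 - 2|^2)^(1/2)
= (4^2 + 4^2)^(1/2) = (16 + 16)^(1/2) = (32)^(1/2) ≈ 5.6569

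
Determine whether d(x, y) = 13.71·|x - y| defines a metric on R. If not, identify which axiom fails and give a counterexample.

Yes. Since |x - y| is a metric on R and 13.71 > 0, the positive scalar multiple 13.71·|x - y| is also a metric: scaling by a positive constant preserves non-negativity, identity (d=0 ⟺ |x-y|=0 ⟺ x=y), symmetry, and the triangle inequality.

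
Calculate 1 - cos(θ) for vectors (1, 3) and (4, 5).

With u = (1, 3), v = (4, 5):
u·v = 1·4 + 3·5 = 4 + 15 = 19.
|u| = √(1² + 3²) = √10, |v| = √(4² + 5²) = √41, so |u||v| = √(10·41) = √410.
cos θ = (u·v)/(|u||v|) = 19/√410 ≈ 0.9383
Cosine distance = 1 - cos θ ≈ 1 - 0.9383 = 0.0617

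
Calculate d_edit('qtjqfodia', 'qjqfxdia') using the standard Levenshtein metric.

Let D[i][j] be the edit distance between the first i characters of 'qtjqfodia' and the first j characters of 'qjqfxdia', with D[i][0] = i, D[0][j] = j, and D[i][j] = D[i-1][j-1] if the characters match, else 1 + min(D[i-1][j], D[i][j-1], D[i-1][j-1]). Filling the table (rows: prefixes of 'qtjqfodia', columns: prefixes of 'qjqfxdia'):
     ε  q  j  q  f  x  d  i  a
  ε  0  1  2  3  4  5  6  7  8
  q  1  0  1  2  3  4  5  6  7
  t  2  1  1  2  3  4  5  6  7
  j  3  2  1  2  3  4  5  6  7
  q  4  3  2  1  2  3  4  5  6
  f  5  4  3  2  1  2  3  4  5
  o  6  5  4  3  2  2  3  4  5
  d  7  6  5  4  3  3  2  3  4
  i  8  7  6  5  4  4  3  2  3
  a  9  8  7  6  5  5  4  3  2
The bottom-right entry gives D[9][8] = 2, so no sequence of fewer than 2 edits works. Backtracking through the table gives one optimal edit sequence (2 edits):
  qtjqfodia → qjqfodia (del t @2)
  qjqfodia → qjqfxdia (sub o→x @5)
Edit distance = 2.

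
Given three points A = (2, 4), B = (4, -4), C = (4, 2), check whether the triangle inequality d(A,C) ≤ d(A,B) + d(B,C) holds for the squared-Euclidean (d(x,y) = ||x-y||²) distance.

d(A,B) = 2² + 8² = 68, d(B,C) = 0² + 6² = 36, d(A,C) = 2² + 2² = 8.
d(A,C) = 8 ≤ 68 + 36 = 104. Triangle inequality is satisfied.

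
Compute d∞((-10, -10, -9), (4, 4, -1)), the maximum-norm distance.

max(|x_i - y_i|) = max(|-10 - 4|, |-10 - 4|, |-9 - (-1)|) = max(14, 14, 8) = 14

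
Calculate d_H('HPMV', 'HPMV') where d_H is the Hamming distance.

Differing positions: none. Hamming distance = 0.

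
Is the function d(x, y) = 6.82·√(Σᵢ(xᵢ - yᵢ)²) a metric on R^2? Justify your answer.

Yes. The L2 (Euclidean) norm induces a metric on R^2, and multiplying a metric by a positive constant 6.82 > 0 preserves all four axioms: non-negativity (6.82·||x-y|| ≥ 0), identity (6.82·||x-y|| = 0 ⟺ ||x-y|| = 0 ⟺ x = y), symmetry (||x-y|| = ||y-x||), and the triangle inequality (6.82·||x-z|| ≤ 6.82·||x-y|| + 6.82·||y-z||). So d is a metric.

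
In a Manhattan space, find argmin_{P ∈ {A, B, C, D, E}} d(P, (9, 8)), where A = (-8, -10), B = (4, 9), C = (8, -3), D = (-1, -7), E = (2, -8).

Distances: d(A) = 35, d(B) = 6, d(C) = 12, d(D) = 25, d(E) = 23. Nearest: B = (4, 9) with distance 6.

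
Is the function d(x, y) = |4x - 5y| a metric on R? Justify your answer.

No. d fails symmetry: d(9, 1) = |4·9 - 5·1| = |31| = 31, but d(1, 9) = |4·1 - 5·9| = |-41| = 41. Since 31 ≠ 41, d(x,y) ≠ d(y,x) in general.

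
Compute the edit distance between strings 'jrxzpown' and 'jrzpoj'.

Let D[i][j] be the edit distance between the first i characters of 'jrxzpown' and the first j characters of 'jrzpoj', with D[i][0] = i, D[0][j] = j, and D[i][j] = D[i-1][j-1] if the characters match, else 1 + min(D[i-1][j], D[i][j-1], D[i-1][j-1]). Filling the table (rows: prefixes of 'jrxzpown', columns: prefixes of 'jrzpoj'):
     ε  j  r  z  p  o  j
  ε  0  1  2  3  4  5  6
  j  1  0  1  2  3  4  5
  r  2  1  0  1  2  3  4
  x  3  2  1  1  2  3  4
  z  4  3  2  1  2  3  4
  p  5  4  3  2  1  2  3
  o  6  5  4  3  2  1  2
  w  7  6  5  4  3  2  2
  n  8  7  6  5  4  3  3
The bottom-right entry gives D[8][6] = 3, so no sequence of fewer than 3 edits works. Backtracking through the table gives one optimal edit sequence (3 edits):
  jrxzpown → jrzpown (del x @3)
  jrzpown → jrzpon (del w @6)
  jrzpon → jrzpoj (sub n→j @6)
Edit distance = 3.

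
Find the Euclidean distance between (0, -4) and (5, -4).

√(Σ(x_i - y_i)²) = √((0 - 5)² + (-4 - (-4))²)
= √((-5)² + 0²) = √(25 + 0) = √25 = 5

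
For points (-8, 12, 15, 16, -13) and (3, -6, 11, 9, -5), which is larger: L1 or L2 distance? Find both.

L1 = |-8 - 3| + |12 - (-6)| + |15 - 11| + |16 - 9| + |-13 - (-5)| = 11 + 18 + 4 + 7 + 8 = 48
L2 = √(11² + 18² + 4² + 7² + 8²) = √574 ≈ 23.9583
L1 ≥ L2 always (equality iff movement is along one axis); L1 > L2 here.
Ratio L1/L2 = 48/√574 ≈ 2.0035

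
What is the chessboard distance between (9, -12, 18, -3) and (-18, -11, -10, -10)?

max(|x_i - y_i|) = max(|9 - (-18)|, |-12 - (-11)|, |18 - (-10)|, |-3 - (-10)|) = max(27, 1, 28, 7) = 28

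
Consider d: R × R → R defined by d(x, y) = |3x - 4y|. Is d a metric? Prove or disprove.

No. d fails symmetry: d(3, 6) = |3·3 - 4·6| = |-15| = 15, but d(6, 3) = |3·6 - 4·3| = |6| = 6. Since 15 ≠ 6, d(x,y) ≠ d(y,x) in general.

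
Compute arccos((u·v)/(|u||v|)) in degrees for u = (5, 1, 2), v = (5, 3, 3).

With u = (5, 1, 2), v = (5, 3, 3):
u·v = 5·5 + 1·3 + 2·3 = 25 + 3 + 6 = 34.
|u| = √(5² + 1² + 2²) = √30, |v| = √(5² + 3² + 3²) = √43, so |u||v| = √(30·43) = √1290.
cos θ = (u·v)/(|u||v|) = 34/√1290 ≈ 0.946638
θ = arccos(0.946638) ≈ 18.8°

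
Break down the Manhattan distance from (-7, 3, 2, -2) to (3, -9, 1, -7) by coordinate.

Σ|x_i - y_i| = |-7 - 3| + |3 - (-9)| + |2 - 1| + |-2 - (-7)| = 10 + 12 + 1 + 5 = 28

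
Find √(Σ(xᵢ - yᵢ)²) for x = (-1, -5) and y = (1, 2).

√(Σ(x_i - y_i)²) = √((-1 - 1)² + (-5 - 2)²)
= √((-2)² + (-7)²) = √(4 + 49) = √53 ≈ 7.2801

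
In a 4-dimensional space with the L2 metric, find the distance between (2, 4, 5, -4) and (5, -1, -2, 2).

(Σ|x_i - y_i|^2)^(1/2) = (|2 - 5|^2 + |4 - (-1)|^2 + |5 - (-2)|^2 + |-4 - 2|^2)^(1/2)
= (3^2 + 5^2 + 7^2 + 6^2)^(1/2) = (9 + 25 + 49 + 36)^(1/2) = (119)^(1/2) ≈ 10.9087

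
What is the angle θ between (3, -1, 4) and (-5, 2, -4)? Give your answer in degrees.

With u = (3, -1, 4), v = (-5, 2, -4):
u·v = 3·(-5) + (-1)·2 + 4·(-4) = (-15) + (-2) + (-16) = -33.
|u| = √(3² + (-1)² + 4²) = √26, |v| = √((-5)² + 2² + (-4)²) = √45, so |u||v| = √(26·45) = √1170.
cos θ = (u·v)/(|u||v|) = -33/√1170 ≈ -0.964764
θ = arccos(-0.964764) ≈ 164.74°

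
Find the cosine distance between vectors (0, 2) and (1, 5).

With u = (0, 2), v = (1, 5):
u·v = 0·1 + 2·5 = 0 + 10 = 10.
|u| = √(0² + 2²) = √4, |v| = √(1² + 5²) = √26, so |u||v| = √(4·26) = √104.
cos θ = (u·v)/(|u||v|) = 10/√104 ≈ 0.9806
Cosine distance = 1 - cos θ ≈ 1 - 0.9806 = 0.0194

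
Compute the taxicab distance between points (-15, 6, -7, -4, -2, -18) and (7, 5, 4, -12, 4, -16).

Σ|x_i - y_i| = |-15 - 7| + |6 - 5| + |-7 - 4| + |-4 - (-12)| + |-2 - 4| + |-18 - (-16)| = 22 + 1 + 11 + 8 + 6 + 2 = 50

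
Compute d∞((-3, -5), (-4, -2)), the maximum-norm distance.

max(|x_i - y_i|) = max(|-3 - (-4)|, |-5 - (-2)|) = max(1, 3) = 3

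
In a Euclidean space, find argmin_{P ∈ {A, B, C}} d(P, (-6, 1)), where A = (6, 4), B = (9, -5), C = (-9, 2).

Distances: d(A) ≈ 12.3693, d(B) ≈ 16.1555, d(C) ≈ 3.1623. Nearest: C = (-9, 2) with distance 3.1623.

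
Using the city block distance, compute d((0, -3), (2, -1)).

Σ|x_i - y_i| = |0 - 2| + |-3 - (-1)| = 2 + 2 = 4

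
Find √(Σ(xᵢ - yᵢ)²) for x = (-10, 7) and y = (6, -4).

√(Σ(x_i - y_i)²) = √((-10 - 6)² + (7 - (-4))²)
= √((-16)² + 11²) = √(256 + 121) = √377 ≈ 19.4165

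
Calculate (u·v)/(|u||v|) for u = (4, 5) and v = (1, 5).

With u = (4, 5), v = (1, 5):
u·v = 4·1 + 5·5 = 4 + 25 = 29.
|u| = √(4² + 5²) = √41, |v| = √(1² + 5²) = √26, so |u||v| = √(41·26) = √1066.
cos θ = (u·v)/(|u||v|) = 29/√1066 ≈ 0.8882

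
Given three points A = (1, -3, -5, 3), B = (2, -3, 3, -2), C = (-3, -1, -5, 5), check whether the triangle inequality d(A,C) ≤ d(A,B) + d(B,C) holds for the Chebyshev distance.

d(A,B) = max(1, 0, 8, 5) = 8, d(B,C) = max(5, 2, 8, 7) = 8, d(A,C) = max(4, 2, 0, 2) = 4.
d(A,C) = 4 ≤ 8 + 8 = 16. Triangle inequality is satisfied.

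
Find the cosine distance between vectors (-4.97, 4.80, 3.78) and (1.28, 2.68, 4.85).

With u = (-4.97, 4.80, 3.78), v = (1.28, 2.68, 4.85):
u·v = (-4.97)·1.28 + 4.8·2.68 + 3.78·4.85 = (-6.3616) + 12.864 + 18.333 = 24.8354.
|u| = √((-4.97)² + 4.8² + 3.78²) = √(24.7009 + 23.04 + 14.2884) = √62.0293, |v| = √(1.28² + 2.68² + 4.85²) = √(1.6384 + 7.1824 + 23.5225) = √32.3433.
cos θ = (u·v)/(|u||v|) = 24.8354/(√62.0293·√32.3433) ≈ 0.5545
Cosine distance = 1 - cos θ ≈ 1 - 0.5545 = 0.4455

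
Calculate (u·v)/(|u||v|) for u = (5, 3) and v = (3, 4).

With u = (5, 3), v = (3, 4):
u·v = 5·3 + 3·4 = 15 + 12 = 27.
|u| = √(5² + 3²) = √34, |v| = √(3² + 4²) = √25, so |u||v| = √(34·25) = √850.
cos θ = (u·v)/(|u||v|) = 27/√850 ≈ 0.9261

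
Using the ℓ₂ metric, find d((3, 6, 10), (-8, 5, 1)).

√(Σ(x_i - y_i)²) = √((3 - (-8))² + (6 - 5)² + (10 - 1)²)
= √(11² + 1² + 9²) = √(121 + 1 + 81) = √203 ≈ 14.2478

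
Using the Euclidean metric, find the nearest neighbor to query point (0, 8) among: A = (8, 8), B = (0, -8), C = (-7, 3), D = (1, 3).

Distances: d(A) = 8, d(B) = 16, d(C) ≈ 8.6023, d(D) ≈ 5.099. Nearest: D = (1, 3) with distance 5.099.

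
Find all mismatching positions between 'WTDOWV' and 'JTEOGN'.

Differing positions: 1, 3, 5, 6. Hamming distance = 4.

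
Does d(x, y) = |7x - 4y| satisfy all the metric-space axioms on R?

No. d fails symmetry: d(5, 4) = |7·5 - 4·4| = |19| = 19, but d(4, 5) = |7·4 - 4·5| = |8| = 8. Since 19 ≠ 8, d(x,y) ≠ d(y,x) in general.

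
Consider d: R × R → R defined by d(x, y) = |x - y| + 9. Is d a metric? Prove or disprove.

No. d fails identity of indiscernibles (specifically d(x,x) = 0): d(6, 6) = |6 - 6| + 9 = 0 + 9 = 9 ≠ 0.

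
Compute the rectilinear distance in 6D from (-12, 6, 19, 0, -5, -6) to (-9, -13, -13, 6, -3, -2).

Σ|x_i - y_i| = |-12 - (-9)| + |6 - (-13)| + |19 - (-13)| + |0 - 6| + |-5 - (-3)| + |-6 - (-2)| = 3 + 19 + 32 + 6 + 2 + 4 = 66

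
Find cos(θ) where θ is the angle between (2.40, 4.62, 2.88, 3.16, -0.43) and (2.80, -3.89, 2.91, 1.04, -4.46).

With u = (2.40, 4.62, 2.88, 3.16, -0.43), v = (2.80, -3.89, 2.91, 1.04, -4.46):
u·v = 2.4·2.8 + 4.62·(-3.89) + 2.88·2.91 + 3.16·1.04 + (-0.43)·(-4.46) = 6.72 + (-17.9718) + 8.3808 + 3.2864 + 1.9178 = 2.3332.
|u| = √(2.4² + 4.62² + 2.88² + 3.16² + (-0.43)²) = √(5.76 + 21.3444 + 8.2944 + 9.9856 + 0.1849) = √45.5693, |v| = √(2.8² + (-3.89)² + 2.91² + 1.04² + (-4.46)²) = √(7.84 + 15.1321 + 8.4681 + 1.0816 + 19.8916) = √52.4134.
cos θ = (u·v)/(|u||v|) = 2.3332/(√45.5693·√52.4134) ≈ 0.0477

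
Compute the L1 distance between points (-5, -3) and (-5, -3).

Σ|x_i - y_i| = |-5 - (-5)| + |-3 - (-3)| = 0 + 0 = 0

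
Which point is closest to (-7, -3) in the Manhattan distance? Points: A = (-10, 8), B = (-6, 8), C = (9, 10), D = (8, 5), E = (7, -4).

Distances: d(A) = 14, d(B) = 12, d(C) = 29, d(D) = 23, d(E) = 15. Nearest: B = (-6, 8) with distance 12.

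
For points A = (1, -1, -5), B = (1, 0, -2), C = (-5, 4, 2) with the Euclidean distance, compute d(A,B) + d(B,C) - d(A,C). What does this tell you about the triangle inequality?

d(A,B) = √(0² + 1² + 3²) = √10 ≈ 3.1623, d(B,C) = √(6² + 4² + 4²) = √68 ≈ 8.2462, d(A,C) = √(6² + 5² + 7²) = √110 ≈ 10.4881.
d(A,B) + d(B,C) - d(A,C) = 3.1623 + 8.2462 - 10.4881 = 11.4085 - 10.4881 = 0.9204 (to 4 decimal places). This is ≥ 0, so the triangle inequality holds for these points.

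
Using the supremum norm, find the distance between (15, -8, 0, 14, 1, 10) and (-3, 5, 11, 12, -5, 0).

max(|x_i - y_i|) = max(|15 - (-3)|, |-8 - 5|, |0 - 11|, |14 - 12|, |1 - (-5)|, |10 - 0|) = max(18, 13, 11, 2, 6, 10) = 18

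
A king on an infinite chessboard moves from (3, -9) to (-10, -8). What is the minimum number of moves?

max(|x_i - y_i|) = max(|3 - (-10)|, |-9 - (-8)|) = max(13, 1) = 13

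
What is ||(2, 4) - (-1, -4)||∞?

max(|x_i - y_i|) = max(|2 - (-1)|, |4 - (-4)|) = max(3, 8) = 8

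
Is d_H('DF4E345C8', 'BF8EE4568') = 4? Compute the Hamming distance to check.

Differing positions: 1, 3, 5, 8. Hamming distance = 4, so the claim is true.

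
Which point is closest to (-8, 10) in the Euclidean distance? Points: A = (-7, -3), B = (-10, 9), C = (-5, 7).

Distances: d(A) ≈ 13.0384, d(B) ≈ 2.2361, d(C) ≈ 4.2426. Nearest: B = (-10, 9) with distance 2.2361.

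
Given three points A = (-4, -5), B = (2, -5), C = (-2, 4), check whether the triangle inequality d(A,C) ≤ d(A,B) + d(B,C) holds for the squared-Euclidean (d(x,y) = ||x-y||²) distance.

d(A,B) = 6² + 0² = 36, d(B,C) = 4² + 9² = 97, d(A,C) = 2² + 9² = 85.
d(A,C) = 85 ≤ 36 + 97 = 133. Triangle inequality is satisfied.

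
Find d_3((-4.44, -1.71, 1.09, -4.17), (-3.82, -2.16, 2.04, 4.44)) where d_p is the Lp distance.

(Σ|x_i - y_i|^3)^(1/3) = (|-4.44 - (-3.82)|^3 + |-1.71 - (-2.16)|^3 + |1.09 - 2.04|^3 + |-4.17 - 4.44|^3)^(1/3)
= (0.62^3 + 0.45^3 + 0.95^3 + 8.61^3)^(1/3) ≈ (0.2383 + 0.0911 + 0.8574 + 638.2774)^(1/3) = (639.4642)^(1/3) ≈ 8.6153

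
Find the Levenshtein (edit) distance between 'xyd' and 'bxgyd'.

Let D[i][j] be the edit distance between the first i characters of 'xyd' and the first j characters of 'bxgyd', with D[i][0] = i, D[0][j] = j, and D[i][j] = D[i-1][j-1] if the characters match, else 1 + min(D[i-1][j], D[i][j-1], D[i-1][j-1]). Filling the table (rows: prefixes of 'xyd', columns: prefixes of 'bxgyd'):
     ε  b  x  g  y  d
  ε  0  1  2  3  4  5
  x  1  1  1  2  3  4
  y  2  2  2  2  2  3
  d  3  3  3  3  3  2
The bottom-right entry gives D[3][5] = 2, so no sequence of fewer than 2 edits works. Backtracking through the table gives one optimal edit sequence (2 edits):
  xyd → bxyd (ins b @1)
  bxyd → bxgyd (ins g @3)
Edit distance = 2.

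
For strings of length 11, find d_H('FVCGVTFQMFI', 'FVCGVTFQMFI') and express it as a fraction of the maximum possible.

Differing positions: none. Hamming distance = 0. The maximum possible Hamming distance for length-11 strings is 11, so d_H/11 = 0/11 = 0.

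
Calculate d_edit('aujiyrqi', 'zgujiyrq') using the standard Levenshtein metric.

Let D[i][j] be the edit distance between the first i characters of 'aujiyrqi' and the first j characters of 'zgujiyrq', with D[i][0] = i, D[0][j] = j, and D[i][j] = D[i-1][j-1] if the characters match, else 1 + min(D[i-1][j], D[i][j-1], D[i-1][j-1]). Filling the table (rows: prefixes of 'aujiyrqi', columns: prefixes of 'zgujiyrq'):
     ε  z  g  u  j  i  y  r  q
  ε  0  1  2  3  4  5  6  7  8
  a  1  1  2  3  4  5  6  7  8
  u  2  2  2  2  3  4  5  6  7
  j  3  3  3  3  2  3  4  5  6
  i  4  4  4  4  3  2  3  4  5
  y  5  5  5  5  4  3  2  3  4
  r  6  6  6  6  5  4  3  2  3
  q  7  7  7  7  6  5  4  3  2
  i  8  8  8  8  7  6  5  4  3
The bottom-right entry gives D[8][8] = 3, so no sequence of fewer than 3 edits works. Backtracking through the table gives one optimal edit sequence (3 edits):
  aujiyrqi → zaujiyrqi (ins z @1)
  zaujiyrqi → zgujiyrqi (sub a→g @2)
  zgujiyrqi → zgujiyrq (del i @9)
Edit distance = 3.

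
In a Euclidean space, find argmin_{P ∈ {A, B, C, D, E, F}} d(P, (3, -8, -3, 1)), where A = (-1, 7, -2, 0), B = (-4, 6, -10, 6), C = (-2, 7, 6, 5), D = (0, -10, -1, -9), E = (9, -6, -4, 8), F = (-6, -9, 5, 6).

Distances: d(A) ≈ 15.5885, d(B) ≈ 17.8606, d(C) ≈ 18.6279, d(D) ≈ 10.8167, d(E) ≈ 9.4868, d(F) ≈ 13.0767. Nearest: E = (9, -6, -4, 8) with distance 9.4868.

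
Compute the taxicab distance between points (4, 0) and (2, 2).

Σ|x_i - y_i| = |4 - 2| + |0 - 2| = 2 + 2 = 4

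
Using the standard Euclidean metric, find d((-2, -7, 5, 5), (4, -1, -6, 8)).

√(Σ(x_i - y_i)²) = √((-2 - 4)² + (-7 - (-1))² + (5 - (-6))² + (5 - 8)²)
= √((-6)² + (-6)² + 11² + (-3)²) = √(36 + 36 + 121 + 9) = √202 ≈ 14.2127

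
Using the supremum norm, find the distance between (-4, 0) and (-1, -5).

max(|x_i - y_i|) = max(|-4 - (-1)|, |0 - (-5)|) = max(3, 5) = 5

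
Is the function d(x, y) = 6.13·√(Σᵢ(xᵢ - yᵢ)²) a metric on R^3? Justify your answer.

Yes. The L2 (Euclidean) norm induces a metric on R^3, and multiplying a metric by a positive constant 6.13 > 0 preserves all four axioms: non-negativity (6.13·||x-y|| ≥ 0), identity (6.13·||x-y|| = 0 ⟺ ||x-y|| = 0 ⟺ x = y), symmetry (||x-y|| = ||y-x||), and the triangle inequality (6.13·||x-z|| ≤ 6.13·||x-y|| + 6.13·||y-z||). So d is a metric.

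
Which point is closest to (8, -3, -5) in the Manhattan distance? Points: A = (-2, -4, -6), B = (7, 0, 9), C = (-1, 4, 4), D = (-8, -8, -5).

Distances: d(A) = 12, d(B) = 18, d(C) = 25, d(D) = 21. Nearest: A = (-2, -4, -6) with distance 12.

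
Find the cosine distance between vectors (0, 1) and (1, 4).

With u = (0, 1), v = (1, 4):
u·v = 0·1 + 1·4 = 0 + 4 = 4.
|u| = √(0² + 1²) = √1, |v| = √(1² + 4²) = √17, so |u||v| = √(1·17) = √17.
cos θ = (u·v)/(|u||v|) = 4/√17 ≈ 0.9701
Cosine distance = 1 - cos θ ≈ 1 - 0.9701 = 0.0299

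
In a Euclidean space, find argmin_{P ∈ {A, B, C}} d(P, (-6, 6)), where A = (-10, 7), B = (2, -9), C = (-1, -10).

Distances: d(A) ≈ 4.1231, d(B) = 17, d(C) ≈ 16.7631. Nearest: A = (-10, 7) with distance 4.1231.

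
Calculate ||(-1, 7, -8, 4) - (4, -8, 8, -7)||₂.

√(Σ(x_i - y_i)²) = √((-1 - 4)² + (7 - (-8))² + (-8 - 8)² + (4 - (-7))²)
= √((-5)² + 15² + (-16)² + 11²) = √(25 + 225 + 256 + 121) = √627 ≈ 25.04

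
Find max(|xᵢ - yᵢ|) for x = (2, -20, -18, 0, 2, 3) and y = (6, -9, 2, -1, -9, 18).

max(|x_i - y_i|) = max(|2 - 6|, |-20 - (-9)|, |-18 - 2|, |0 - (-1)|, |2 - (-9)|, |3 - 18|) = max(4, 11, 20, 1, 11, 15) = 20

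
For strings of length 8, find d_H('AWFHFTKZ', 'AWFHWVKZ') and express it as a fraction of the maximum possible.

Differing positions: 5, 6. Hamming distance = 2. The maximum possible Hamming distance for length-8 strings is 8, so d_H/8 = 2/8 = 0.25.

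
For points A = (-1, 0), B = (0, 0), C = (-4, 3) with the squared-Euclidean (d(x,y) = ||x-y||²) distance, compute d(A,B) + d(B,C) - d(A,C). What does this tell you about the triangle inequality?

d(A,B) = 1² + 0² = 1, d(B,C) = 4² + 3² = 25, d(A,C) = 3² + 3² = 18.
d(A,B) + d(B,C) - d(A,C) = 1 + 25 - 18 = 26 - 18 = 8. This is ≥ 0, so the triangle inequality holds for these points.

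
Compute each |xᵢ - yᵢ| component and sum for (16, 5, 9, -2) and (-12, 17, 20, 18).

Σ|x_i - y_i| = |16 - (-12)| + |5 - 17| + |9 - 20| + |-2 - 18| = 28 + 12 + 11 + 20 = 71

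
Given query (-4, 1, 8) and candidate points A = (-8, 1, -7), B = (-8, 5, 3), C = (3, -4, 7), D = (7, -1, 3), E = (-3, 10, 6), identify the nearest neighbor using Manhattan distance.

Distances: d(A) = 19, d(B) = 13, d(C) = 13, d(D) = 18, d(E) = 12. Nearest: E = (-3, 10, 6) with distance 12.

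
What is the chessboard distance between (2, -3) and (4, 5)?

max(|x_i - y_i|) = max(|2 - 4|, |-3 - 5|) = max(2, 8) = 8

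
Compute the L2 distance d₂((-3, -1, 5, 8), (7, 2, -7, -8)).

√(Σ(x_i - y_i)²) = √((-3 - 7)² + (-1 - 2)² + (5 - (-7))² + (8 - (-8))²)
= √((-10)² + (-3)² + 12² + 16²) = √(100 + 9 + 144 + 256) = √509 ≈ 22.561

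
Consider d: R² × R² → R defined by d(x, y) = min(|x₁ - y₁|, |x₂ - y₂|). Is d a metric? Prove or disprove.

No. d fails identity of indiscernibles: take x = (-4, 0) and y = (-4, 3). Then d(x,y) = min(|-4 - (-4)|, |0 - 3|) = min(0, 3) = 0, yet x ≠ y.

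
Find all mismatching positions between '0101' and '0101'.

Differing positions: none. Hamming distance = 0.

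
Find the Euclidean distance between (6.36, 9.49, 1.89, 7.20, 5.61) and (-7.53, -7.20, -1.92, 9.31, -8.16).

√(Σ(x_i - y_i)²) = √((6.36 - (-7.53))² + (9.49 - (-7.2))² + (1.89 - (-1.92))² + (7.2 - 9.31)² + (5.61 - (-8.16))²)
= √(13.89² + 16.69² + 3.81² + (-2.11)² + 13.77²) = √(192.9321 + 278.5561 + 14.5161 + 4.4521 + 189.6129) = √680.0693 ≈ 26.0781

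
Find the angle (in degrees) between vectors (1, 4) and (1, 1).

With u = (1, 4), v = (1, 1):
u·v = 1·1 + 4·1 = 1 + 4 = 5.
|u| = √(1² + 4²) = √17, |v| = √(1² + 1²) = √2, so |u||v| = √(17·2) = √34.
cos θ = (u·v)/(|u||v|) = 5/√34 ≈ 0.857493
θ = arccos(0.857493) ≈ 30.96°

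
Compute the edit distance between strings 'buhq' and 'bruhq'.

Let D[i][j] be the edit distance between the first i characters of 'buhq' and the first j characters of 'bruhq', with D[i][0] = i, D[0][j] = j, and D[i][j] = D[i-1][j-1] if the characters match, else 1 + min(D[i-1][j], D[i][j-1], D[i-1][j-1]). Filling the table (rows: prefixes of 'buhq', columns: prefixes of 'bruhq'):
     ε  b  r  u  h  q
  ε  0  1  2  3  4  5
  b  1  0  1  2  3  4
  u  2  1  1  1  2  3
  h  3  2  2  2  1  2
  q  4  3  3  3  2  1
The bottom-right entry gives D[4][5] = 1, so no sequence of fewer than 1 edit works. Backtracking through the table gives one optimal edit sequence (1 edit):
  buhq → bruhq (ins r @2)
Edit distance = 1.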